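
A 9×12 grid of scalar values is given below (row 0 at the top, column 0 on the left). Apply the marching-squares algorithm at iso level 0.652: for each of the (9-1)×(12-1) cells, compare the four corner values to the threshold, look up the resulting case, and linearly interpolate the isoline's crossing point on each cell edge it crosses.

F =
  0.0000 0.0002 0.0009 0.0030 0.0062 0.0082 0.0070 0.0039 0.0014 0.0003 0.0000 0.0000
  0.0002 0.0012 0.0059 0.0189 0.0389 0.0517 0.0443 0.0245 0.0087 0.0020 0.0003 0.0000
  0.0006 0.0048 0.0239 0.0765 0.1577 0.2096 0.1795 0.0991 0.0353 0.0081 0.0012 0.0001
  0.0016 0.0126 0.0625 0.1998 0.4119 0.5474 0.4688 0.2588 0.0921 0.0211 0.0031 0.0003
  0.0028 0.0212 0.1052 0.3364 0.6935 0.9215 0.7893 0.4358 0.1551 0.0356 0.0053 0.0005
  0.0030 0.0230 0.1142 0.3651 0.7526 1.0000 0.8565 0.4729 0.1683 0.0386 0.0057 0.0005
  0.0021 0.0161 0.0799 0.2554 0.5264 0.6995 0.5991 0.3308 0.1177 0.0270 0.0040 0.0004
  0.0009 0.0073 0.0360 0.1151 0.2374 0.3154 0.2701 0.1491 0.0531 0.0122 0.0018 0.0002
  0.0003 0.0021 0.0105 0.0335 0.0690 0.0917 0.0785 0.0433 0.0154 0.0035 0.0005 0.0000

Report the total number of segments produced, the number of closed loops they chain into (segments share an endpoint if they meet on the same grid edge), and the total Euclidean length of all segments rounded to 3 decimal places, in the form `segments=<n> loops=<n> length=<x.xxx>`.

segments=12 loops=1 length=8.722

cell (3,3): code 0100 → (3.853,4.000)–(4.000,3.884)
cell (3,4): code 1100 → (3.280,5.000)–(3.853,4.000)
cell (3,5): code 1100 → (3.572,6.000)–(3.280,5.000)
cell (3,6): code 1000 → (4.000,6.388)–(3.572,6.000)
cell (4,3): code 0110 → (4.000,3.884)–(5.000,3.740)
cell (4,6): code 1001 → (5.000,6.533)–(4.000,6.388)
cell (5,3): code 0010 → (5.000,3.740)–(5.445,4.000)
cell (5,4): code 0111 → (5.445,4.000)–(6.000,4.726)
cell (5,5): code 1011 → (6.000,5.473)–(5.794,6.000)
cell (5,6): code 0001 → (5.794,6.000)–(5.000,6.533)
cell (6,4): code 0010 → (6.000,4.726)–(6.124,5.000)
cell (6,5): code 0001 → (6.124,5.000)–(6.000,5.473)
total: 12 segments, chained into 1 closed loop(s), length Σ = 8.721838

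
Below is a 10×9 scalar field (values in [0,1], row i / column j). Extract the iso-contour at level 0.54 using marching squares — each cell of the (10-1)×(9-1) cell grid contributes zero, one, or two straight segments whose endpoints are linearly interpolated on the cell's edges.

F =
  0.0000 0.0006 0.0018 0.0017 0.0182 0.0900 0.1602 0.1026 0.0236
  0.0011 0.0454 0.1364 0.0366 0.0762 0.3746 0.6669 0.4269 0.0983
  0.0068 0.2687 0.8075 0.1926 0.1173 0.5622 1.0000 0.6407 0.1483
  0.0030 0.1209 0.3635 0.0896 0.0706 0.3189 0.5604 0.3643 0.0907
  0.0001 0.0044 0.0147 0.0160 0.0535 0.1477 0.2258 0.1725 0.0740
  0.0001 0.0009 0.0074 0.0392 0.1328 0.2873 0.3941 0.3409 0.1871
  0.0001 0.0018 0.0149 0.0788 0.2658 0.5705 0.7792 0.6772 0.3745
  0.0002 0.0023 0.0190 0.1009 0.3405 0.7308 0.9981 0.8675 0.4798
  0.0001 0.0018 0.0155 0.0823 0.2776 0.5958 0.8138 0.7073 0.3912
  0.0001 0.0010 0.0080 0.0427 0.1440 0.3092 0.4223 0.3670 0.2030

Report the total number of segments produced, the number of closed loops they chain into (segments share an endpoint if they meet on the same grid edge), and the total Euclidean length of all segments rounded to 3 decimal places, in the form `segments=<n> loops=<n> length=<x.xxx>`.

segments=28 loops=3 length=19.643

cell (0,5): code 0100 → (0.750,6.000)–(1.000,5.566)
cell (0,6): code 1000 → (1.000,6.529)–(0.750,6.000)
cell (1,1): code 0100 → (1.601,2.000)–(2.000,1.504)
cell (1,2): code 1000 → (2.000,2.435)–(1.601,2.000)
cell (1,4): code 0100 → (1.882,5.000)–(2.000,4.950)
cell (1,5): code 1110 → (1.000,5.566)–(1.882,5.000)
cell (1,6): code 1101 → (1.529,7.000)–(1.000,6.529)
cell (1,7): code 1000 → (2.000,7.205)–(1.529,7.000)
cell (2,1): code 0010 → (2.000,1.504)–(2.602,2.000)
cell (2,2): code 0001 → (2.602,2.000)–(2.000,2.435)
cell (2,4): code 0010 → (2.000,4.950)–(2.091,5.000)
cell (2,5): code 0111 → (2.091,5.000)–(3.000,5.916)
cell (2,6): code 1011 → (3.000,6.104)–(2.364,7.000)
cell (2,7): code 0001 → (2.364,7.000)–(2.000,7.205)
cell (3,5): code 0010 → (3.000,5.916)–(3.061,6.000)
cell (3,6): code 0001 → (3.061,6.000)–(3.000,6.104)
cell (5,4): code 0100 → (5.892,5.000)–(6.000,4.900)
cell (5,5): code 1100 → (5.379,6.000)–(5.892,5.000)
cell (5,6): code 1100 → (5.592,7.000)–(5.379,6.000)
cell (5,7): code 1000 → (6.000,7.453)–(5.592,7.000)
cell (6,4): code 0110 → (6.000,4.900)–(7.000,4.511)
cell (6,7): code 1001 → (7.000,7.845)–(6.000,7.453)
cell (7,4): code 0110 → (7.000,4.511)–(8.000,4.825)
cell (7,7): code 1001 → (8.000,7.529)–(7.000,7.845)
cell (8,4): code 0010 → (8.000,4.825)–(8.195,5.000)
cell (8,5): code 0011 → (8.195,5.000)–(8.699,6.000)
cell (8,6): code 0011 → (8.699,6.000)–(8.492,7.000)
cell (8,7): code 0001 → (8.492,7.000)–(8.000,7.529)
total: 28 segments, chained into 3 closed loop(s), length Σ = 19.642538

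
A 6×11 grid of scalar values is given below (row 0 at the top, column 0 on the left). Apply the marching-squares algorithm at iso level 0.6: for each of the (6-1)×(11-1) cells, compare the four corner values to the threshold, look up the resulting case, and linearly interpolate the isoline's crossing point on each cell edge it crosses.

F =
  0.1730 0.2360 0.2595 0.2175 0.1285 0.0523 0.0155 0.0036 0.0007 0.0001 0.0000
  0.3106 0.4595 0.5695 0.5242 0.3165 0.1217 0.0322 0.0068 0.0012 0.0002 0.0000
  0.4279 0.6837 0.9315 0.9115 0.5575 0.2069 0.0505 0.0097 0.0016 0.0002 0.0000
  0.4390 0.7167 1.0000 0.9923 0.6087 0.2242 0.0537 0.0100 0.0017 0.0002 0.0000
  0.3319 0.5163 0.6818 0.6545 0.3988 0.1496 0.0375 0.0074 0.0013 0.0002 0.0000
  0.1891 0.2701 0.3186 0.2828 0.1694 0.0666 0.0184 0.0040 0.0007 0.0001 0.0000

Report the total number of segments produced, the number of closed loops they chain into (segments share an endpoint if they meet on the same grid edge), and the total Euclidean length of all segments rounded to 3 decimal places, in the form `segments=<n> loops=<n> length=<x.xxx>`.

cell (1,0): code 0100 → (1.627,1.000)–(2.000,0.673)
cell (1,1): code 1100 → (1.084,2.000)–(1.627,1.000)
cell (1,2): code 1100 → (1.196,3.000)–(1.084,2.000)
cell (1,3): code 1000 → (2.000,3.880)–(1.196,3.000)
cell (2,0): code 0110 → (2.000,0.673)–(3.000,0.580)
cell (2,3): code 1101 → (2.830,4.000)–(2.000,3.880)
cell (2,4): code 1000 → (3.000,4.023)–(2.830,4.000)
cell (3,0): code 0010 → (3.000,0.580)–(3.582,1.000)
cell (3,1): code 0111 → (3.582,1.000)–(4.000,1.506)
cell (3,3): code 1011 → (4.000,3.213)–(3.041,4.000)
cell (3,4): code 0001 → (3.041,4.000)–(3.000,4.023)
cell (4,1): code 0010 → (4.000,1.506)–(4.225,2.000)
cell (4,2): code 0011 → (4.225,2.000)–(4.147,3.000)
cell (4,3): code 0001 → (4.147,3.000)–(4.000,3.213)
total: 14 segments, chained into 1 closed loop(s), length Σ = 10.313196

segments=14 loops=1 length=10.313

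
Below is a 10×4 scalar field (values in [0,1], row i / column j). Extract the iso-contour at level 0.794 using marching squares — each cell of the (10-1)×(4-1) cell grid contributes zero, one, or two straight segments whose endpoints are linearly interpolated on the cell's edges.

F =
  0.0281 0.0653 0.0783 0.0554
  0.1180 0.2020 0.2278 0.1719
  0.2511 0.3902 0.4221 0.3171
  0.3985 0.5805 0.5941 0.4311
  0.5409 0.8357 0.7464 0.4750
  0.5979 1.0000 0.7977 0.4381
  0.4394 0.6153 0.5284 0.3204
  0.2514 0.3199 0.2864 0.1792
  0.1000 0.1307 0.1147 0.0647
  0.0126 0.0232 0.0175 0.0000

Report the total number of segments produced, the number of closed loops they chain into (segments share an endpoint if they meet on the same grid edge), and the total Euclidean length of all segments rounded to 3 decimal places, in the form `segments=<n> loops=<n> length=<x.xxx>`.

cell (3,0): code 0100 → (3.837,1.000)–(4.000,0.859)
cell (3,1): code 1000 → (4.000,1.467)–(3.837,1.000)
cell (4,0): code 0110 → (4.000,0.859)–(5.000,0.488)
cell (4,1): code 1101 → (4.928,2.000)–(4.000,1.467)
cell (4,2): code 1000 → (5.000,2.010)–(4.928,2.000)
cell (5,0): code 0010 → (5.000,0.488)–(5.535,1.000)
cell (5,1): code 0011 → (5.535,1.000)–(5.014,2.000)
cell (5,2): code 0001 → (5.014,2.000)–(5.000,2.010)
total: 8 segments, chained into 1 closed loop(s), length Σ = 4.806515

segments=8 loops=1 length=4.807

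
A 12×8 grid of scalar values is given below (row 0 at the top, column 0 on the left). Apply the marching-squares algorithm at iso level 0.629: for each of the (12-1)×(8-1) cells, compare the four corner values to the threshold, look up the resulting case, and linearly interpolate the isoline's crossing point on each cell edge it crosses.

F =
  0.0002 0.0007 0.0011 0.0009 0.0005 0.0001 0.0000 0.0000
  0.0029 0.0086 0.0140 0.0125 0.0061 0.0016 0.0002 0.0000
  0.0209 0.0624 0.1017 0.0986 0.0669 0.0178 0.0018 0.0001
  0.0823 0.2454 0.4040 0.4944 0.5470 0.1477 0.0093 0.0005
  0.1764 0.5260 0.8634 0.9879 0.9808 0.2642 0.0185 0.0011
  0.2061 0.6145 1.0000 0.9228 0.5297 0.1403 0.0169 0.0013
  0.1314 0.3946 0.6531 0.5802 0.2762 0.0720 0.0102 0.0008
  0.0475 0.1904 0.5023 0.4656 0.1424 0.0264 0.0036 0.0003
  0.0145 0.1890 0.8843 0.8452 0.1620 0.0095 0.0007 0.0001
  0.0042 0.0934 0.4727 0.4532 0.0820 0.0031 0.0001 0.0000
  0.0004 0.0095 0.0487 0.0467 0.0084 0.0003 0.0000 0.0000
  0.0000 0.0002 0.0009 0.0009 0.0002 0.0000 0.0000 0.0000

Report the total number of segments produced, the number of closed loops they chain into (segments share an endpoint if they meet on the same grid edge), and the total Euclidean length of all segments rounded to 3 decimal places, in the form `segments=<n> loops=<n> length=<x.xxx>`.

segments=18 loops=2 length=14.606

cell (3,1): code 0100 → (3.490,2.000)–(4.000,1.305)
cell (3,2): code 1100 → (3.273,3.000)–(3.490,2.000)
cell (3,3): code 1100 → (3.189,4.000)–(3.273,3.000)
cell (3,4): code 1000 → (4.000,4.491)–(3.189,4.000)
cell (4,1): code 0110 → (4.000,1.305)–(5.000,1.038)
cell (4,3): code 1011 → (5.000,3.747)–(4.780,4.000)
cell (4,4): code 0001 → (4.780,4.000)–(4.000,4.491)
cell (5,1): code 0110 → (5.000,1.038)–(6.000,1.907)
cell (5,2): code 1011 → (6.000,2.331)–(5.858,3.000)
cell (5,3): code 0001 → (5.858,3.000)–(5.000,3.747)
cell (6,1): code 0010 → (6.000,1.907)–(6.160,2.000)
cell (6,2): code 0001 → (6.160,2.000)–(6.000,2.331)
cell (7,1): code 0100 → (7.332,2.000)–(8.000,1.633)
cell (7,2): code 1100 → (7.430,3.000)–(7.332,2.000)
cell (7,3): code 1000 → (8.000,3.316)–(7.430,3.000)
cell (8,1): code 0010 → (8.000,1.633)–(8.620,2.000)
cell (8,2): code 0011 → (8.620,2.000)–(8.552,3.000)
cell (8,3): code 0001 → (8.552,3.000)–(8.000,3.316)
total: 18 segments, chained into 2 closed loop(s), length Σ = 14.605595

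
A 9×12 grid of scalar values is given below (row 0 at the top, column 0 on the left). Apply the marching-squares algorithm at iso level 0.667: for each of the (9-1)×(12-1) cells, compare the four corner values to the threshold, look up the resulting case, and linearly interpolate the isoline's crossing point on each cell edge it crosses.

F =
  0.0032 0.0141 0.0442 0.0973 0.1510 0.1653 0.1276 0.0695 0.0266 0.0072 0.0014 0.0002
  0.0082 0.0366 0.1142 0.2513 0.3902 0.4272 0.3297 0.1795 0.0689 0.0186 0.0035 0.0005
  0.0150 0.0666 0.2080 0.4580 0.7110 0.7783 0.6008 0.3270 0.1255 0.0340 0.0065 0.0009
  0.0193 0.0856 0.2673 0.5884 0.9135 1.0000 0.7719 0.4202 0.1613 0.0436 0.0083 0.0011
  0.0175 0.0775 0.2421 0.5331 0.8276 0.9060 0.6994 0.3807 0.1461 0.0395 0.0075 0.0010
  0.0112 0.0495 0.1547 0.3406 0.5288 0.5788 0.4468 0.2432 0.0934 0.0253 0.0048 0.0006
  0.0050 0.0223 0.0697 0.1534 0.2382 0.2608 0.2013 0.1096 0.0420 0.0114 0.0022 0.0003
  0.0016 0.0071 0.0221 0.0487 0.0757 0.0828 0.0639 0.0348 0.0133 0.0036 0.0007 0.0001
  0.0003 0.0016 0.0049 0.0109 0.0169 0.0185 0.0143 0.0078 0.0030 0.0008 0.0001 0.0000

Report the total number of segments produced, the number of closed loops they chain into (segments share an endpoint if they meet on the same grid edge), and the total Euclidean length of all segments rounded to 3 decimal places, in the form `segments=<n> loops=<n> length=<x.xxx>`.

cell (1,3): code 0100 → (1.863,4.000)–(2.000,3.826)
cell (1,4): code 1100 → (1.683,5.000)–(1.863,4.000)
cell (1,5): code 1000 → (2.000,5.627)–(1.683,5.000)
cell (2,3): code 0110 → (2.000,3.826)–(3.000,3.242)
cell (2,5): code 1101 → (2.387,6.000)–(2.000,5.627)
cell (2,6): code 1000 → (3.000,6.298)–(2.387,6.000)
cell (3,3): code 0110 → (3.000,3.242)–(4.000,3.455)
cell (3,6): code 1001 → (4.000,6.102)–(3.000,6.298)
cell (4,3): code 0010 → (4.000,3.455)–(4.537,4.000)
cell (4,4): code 0011 → (4.537,4.000)–(4.730,5.000)
cell (4,5): code 0011 → (4.730,5.000)–(4.128,6.000)
cell (4,6): code 0001 → (4.128,6.000)–(4.000,6.102)
total: 12 segments, chained into 1 closed loop(s), length Σ = 9.474208

segments=12 loops=1 length=9.474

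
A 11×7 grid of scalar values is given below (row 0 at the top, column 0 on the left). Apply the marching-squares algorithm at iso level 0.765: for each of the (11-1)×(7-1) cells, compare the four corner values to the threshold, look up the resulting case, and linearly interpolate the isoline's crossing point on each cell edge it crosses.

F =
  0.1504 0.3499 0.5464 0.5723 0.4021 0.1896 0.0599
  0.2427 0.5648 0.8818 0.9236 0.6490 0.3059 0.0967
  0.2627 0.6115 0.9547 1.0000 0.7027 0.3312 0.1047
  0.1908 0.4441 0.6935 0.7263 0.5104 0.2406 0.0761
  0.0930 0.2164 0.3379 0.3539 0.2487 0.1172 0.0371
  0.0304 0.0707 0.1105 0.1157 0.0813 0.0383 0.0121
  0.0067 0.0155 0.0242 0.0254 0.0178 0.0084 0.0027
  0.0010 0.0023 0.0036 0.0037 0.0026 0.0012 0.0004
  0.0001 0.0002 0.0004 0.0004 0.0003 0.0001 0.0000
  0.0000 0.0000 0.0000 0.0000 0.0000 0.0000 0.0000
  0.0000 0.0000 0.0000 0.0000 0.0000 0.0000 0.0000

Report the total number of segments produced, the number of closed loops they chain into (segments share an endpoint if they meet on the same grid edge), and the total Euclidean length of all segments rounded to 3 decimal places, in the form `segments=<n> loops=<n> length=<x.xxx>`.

cell (0,1): code 0100 → (0.652,2.000)–(1.000,1.632)
cell (0,2): code 1100 → (0.549,3.000)–(0.652,2.000)
cell (0,3): code 1000 → (1.000,3.578)–(0.549,3.000)
cell (1,1): code 0110 → (1.000,1.632)–(2.000,1.447)
cell (1,3): code 1001 → (2.000,3.790)–(1.000,3.578)
cell (2,1): code 0010 → (2.000,1.447)–(2.726,2.000)
cell (2,2): code 0011 → (2.726,2.000)–(2.859,3.000)
cell (2,3): code 0001 → (2.859,3.000)–(2.000,3.790)
total: 8 segments, chained into 1 closed loop(s), length Σ = 7.373068

segments=8 loops=1 length=7.373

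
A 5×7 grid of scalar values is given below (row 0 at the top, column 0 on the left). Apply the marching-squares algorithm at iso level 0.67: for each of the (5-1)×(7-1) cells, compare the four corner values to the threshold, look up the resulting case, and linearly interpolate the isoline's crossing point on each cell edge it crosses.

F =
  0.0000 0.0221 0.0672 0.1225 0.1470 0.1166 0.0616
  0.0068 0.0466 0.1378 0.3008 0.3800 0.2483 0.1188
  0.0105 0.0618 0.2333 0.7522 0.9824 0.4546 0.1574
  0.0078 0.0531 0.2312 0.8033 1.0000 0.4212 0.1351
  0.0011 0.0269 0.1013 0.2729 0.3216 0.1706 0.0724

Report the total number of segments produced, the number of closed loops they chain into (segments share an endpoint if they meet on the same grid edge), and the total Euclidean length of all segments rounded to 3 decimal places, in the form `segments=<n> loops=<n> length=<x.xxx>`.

segments=8 loops=1 length=6.206

cell (1,2): code 0100 → (1.818,3.000)–(2.000,2.842)
cell (1,3): code 1100 → (1.481,4.000)–(1.818,3.000)
cell (1,4): code 1000 → (2.000,4.592)–(1.481,4.000)
cell (2,2): code 0110 → (2.000,2.842)–(3.000,2.767)
cell (2,4): code 1001 → (3.000,4.570)–(2.000,4.592)
cell (3,2): code 0010 → (3.000,2.767)–(3.251,3.000)
cell (3,3): code 0011 → (3.251,3.000)–(3.486,4.000)
cell (3,4): code 0001 → (3.486,4.000)–(3.000,4.570)
total: 8 segments, chained into 1 closed loop(s), length Σ = 6.205848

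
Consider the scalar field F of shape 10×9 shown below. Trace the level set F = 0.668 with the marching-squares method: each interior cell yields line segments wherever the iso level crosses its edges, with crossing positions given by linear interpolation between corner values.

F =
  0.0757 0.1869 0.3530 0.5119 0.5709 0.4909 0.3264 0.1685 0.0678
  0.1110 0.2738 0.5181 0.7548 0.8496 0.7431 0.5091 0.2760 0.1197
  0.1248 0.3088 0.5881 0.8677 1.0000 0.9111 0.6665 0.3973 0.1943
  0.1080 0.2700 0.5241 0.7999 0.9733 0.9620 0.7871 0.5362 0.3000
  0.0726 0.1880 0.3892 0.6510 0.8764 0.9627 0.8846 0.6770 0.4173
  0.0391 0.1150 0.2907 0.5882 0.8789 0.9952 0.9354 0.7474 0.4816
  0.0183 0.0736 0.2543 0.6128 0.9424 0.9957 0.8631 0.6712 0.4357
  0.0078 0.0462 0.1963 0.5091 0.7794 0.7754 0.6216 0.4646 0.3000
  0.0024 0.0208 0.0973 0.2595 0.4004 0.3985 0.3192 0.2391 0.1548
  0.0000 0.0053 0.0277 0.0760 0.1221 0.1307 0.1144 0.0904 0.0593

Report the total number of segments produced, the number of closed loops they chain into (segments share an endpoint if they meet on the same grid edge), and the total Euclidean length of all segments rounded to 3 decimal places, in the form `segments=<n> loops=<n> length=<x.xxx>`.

segments=24 loops=1 length=18.843

cell (0,2): code 0100 → (0.643,3.000)–(1.000,2.633)
cell (0,3): code 1100 → (0.348,4.000)–(0.643,3.000)
cell (0,4): code 1100 → (0.702,5.000)–(0.348,4.000)
cell (0,5): code 1000 → (1.000,5.321)–(0.702,5.000)
cell (1,2): code 0110 → (1.000,2.633)–(2.000,2.286)
cell (1,5): code 1001 → (2.000,5.994)–(1.000,5.321)
cell (2,2): code 0110 → (2.000,2.286)–(3.000,2.522)
cell (2,5): code 1101 → (2.012,6.000)–(2.000,5.994)
cell (2,6): code 1000 → (3.000,6.475)–(2.012,6.000)
cell (3,2): code 0010 → (3.000,2.522)–(3.886,3.000)
cell (3,3): code 0111 → (3.886,3.000)–(4.000,3.075)
cell (3,6): code 1101 → (3.936,7.000)–(3.000,6.475)
cell (3,7): code 1000 → (4.000,7.035)–(3.936,7.000)
cell (4,3): code 0110 → (4.000,3.075)–(5.000,3.275)
cell (4,7): code 1001 → (5.000,7.299)–(4.000,7.035)
cell (5,3): code 0110 → (5.000,3.275)–(6.000,3.167)
cell (5,7): code 1001 → (6.000,7.014)–(5.000,7.299)
cell (6,3): code 0110 → (6.000,3.167)–(7.000,3.588)
cell (6,5): code 1011 → (7.000,5.698)–(6.808,6.000)
cell (6,6): code 0011 → (6.808,6.000)–(6.015,7.000)
cell (6,7): code 0001 → (6.015,7.000)–(6.000,7.014)
cell (7,3): code 0010 → (7.000,3.588)–(7.294,4.000)
cell (7,4): code 0011 → (7.294,4.000)–(7.285,5.000)
cell (7,5): code 0001 → (7.285,5.000)–(7.000,5.698)
total: 24 segments, chained into 1 closed loop(s), length Σ = 18.842532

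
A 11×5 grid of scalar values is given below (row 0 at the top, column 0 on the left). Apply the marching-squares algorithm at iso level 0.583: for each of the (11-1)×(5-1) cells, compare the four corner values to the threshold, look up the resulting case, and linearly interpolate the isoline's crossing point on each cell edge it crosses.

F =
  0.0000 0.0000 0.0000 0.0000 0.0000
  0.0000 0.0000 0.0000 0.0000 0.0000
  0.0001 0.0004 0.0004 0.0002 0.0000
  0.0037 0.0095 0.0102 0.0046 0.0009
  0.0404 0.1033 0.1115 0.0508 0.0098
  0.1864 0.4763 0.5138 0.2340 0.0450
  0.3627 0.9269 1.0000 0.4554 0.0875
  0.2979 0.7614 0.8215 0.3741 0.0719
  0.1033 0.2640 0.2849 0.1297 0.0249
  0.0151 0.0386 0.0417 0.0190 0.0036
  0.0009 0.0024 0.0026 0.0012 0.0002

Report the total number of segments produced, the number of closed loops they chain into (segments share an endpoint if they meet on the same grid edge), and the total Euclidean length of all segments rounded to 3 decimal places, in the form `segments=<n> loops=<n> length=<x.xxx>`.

segments=8 loops=1 length=7.406

cell (5,0): code 0100 → (5.237,1.000)–(6.000,0.390)
cell (5,1): code 1100 → (5.142,2.000)–(5.237,1.000)
cell (5,2): code 1000 → (6.000,2.766)–(5.142,2.000)
cell (6,0): code 0110 → (6.000,0.390)–(7.000,0.615)
cell (6,2): code 1001 → (7.000,2.533)–(6.000,2.766)
cell (7,0): code 0010 → (7.000,0.615)–(7.359,1.000)
cell (7,1): code 0011 → (7.359,1.000)–(7.444,2.000)
cell (7,2): code 0001 → (7.444,2.000)–(7.000,2.533)
total: 8 segments, chained into 1 closed loop(s), length Σ = 7.406389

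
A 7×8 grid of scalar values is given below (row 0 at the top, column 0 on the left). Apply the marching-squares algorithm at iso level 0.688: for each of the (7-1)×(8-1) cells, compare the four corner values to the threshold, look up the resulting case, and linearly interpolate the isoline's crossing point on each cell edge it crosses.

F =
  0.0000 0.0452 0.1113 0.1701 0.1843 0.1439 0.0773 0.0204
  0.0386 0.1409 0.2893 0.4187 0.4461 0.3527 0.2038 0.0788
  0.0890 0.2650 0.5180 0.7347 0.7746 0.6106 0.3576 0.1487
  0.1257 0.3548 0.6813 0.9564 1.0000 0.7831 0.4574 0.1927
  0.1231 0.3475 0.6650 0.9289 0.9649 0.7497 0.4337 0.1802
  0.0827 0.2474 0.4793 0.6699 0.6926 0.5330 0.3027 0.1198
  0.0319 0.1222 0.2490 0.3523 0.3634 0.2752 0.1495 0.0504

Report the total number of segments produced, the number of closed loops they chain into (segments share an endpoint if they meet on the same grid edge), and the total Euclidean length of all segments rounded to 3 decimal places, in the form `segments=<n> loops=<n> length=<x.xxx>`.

segments=14 loops=1 length=10.286

cell (1,2): code 0100 → (1.852,3.000)–(2.000,2.784)
cell (1,3): code 1100 → (1.736,4.000)–(1.852,3.000)
cell (1,4): code 1000 → (2.000,4.528)–(1.736,4.000)
cell (2,2): code 0110 → (2.000,2.784)–(3.000,2.024)
cell (2,4): code 1101 → (2.449,5.000)–(2.000,4.528)
cell (2,5): code 1000 → (3.000,5.292)–(2.449,5.000)
cell (3,2): code 0110 → (3.000,2.024)–(4.000,2.087)
cell (3,5): code 1001 → (4.000,5.195)–(3.000,5.292)
cell (4,2): code 0010 → (4.000,2.087)–(4.930,3.000)
cell (4,3): code 0111 → (4.930,3.000)–(5.000,3.797)
cell (4,4): code 1011 → (5.000,4.029)–(4.285,5.000)
cell (4,5): code 0001 → (4.285,5.000)–(4.000,5.195)
cell (5,3): code 0010 → (5.000,3.797)–(5.014,4.000)
cell (5,4): code 0001 → (5.014,4.000)–(5.000,4.029)
total: 14 segments, chained into 1 closed loop(s), length Σ = 10.286189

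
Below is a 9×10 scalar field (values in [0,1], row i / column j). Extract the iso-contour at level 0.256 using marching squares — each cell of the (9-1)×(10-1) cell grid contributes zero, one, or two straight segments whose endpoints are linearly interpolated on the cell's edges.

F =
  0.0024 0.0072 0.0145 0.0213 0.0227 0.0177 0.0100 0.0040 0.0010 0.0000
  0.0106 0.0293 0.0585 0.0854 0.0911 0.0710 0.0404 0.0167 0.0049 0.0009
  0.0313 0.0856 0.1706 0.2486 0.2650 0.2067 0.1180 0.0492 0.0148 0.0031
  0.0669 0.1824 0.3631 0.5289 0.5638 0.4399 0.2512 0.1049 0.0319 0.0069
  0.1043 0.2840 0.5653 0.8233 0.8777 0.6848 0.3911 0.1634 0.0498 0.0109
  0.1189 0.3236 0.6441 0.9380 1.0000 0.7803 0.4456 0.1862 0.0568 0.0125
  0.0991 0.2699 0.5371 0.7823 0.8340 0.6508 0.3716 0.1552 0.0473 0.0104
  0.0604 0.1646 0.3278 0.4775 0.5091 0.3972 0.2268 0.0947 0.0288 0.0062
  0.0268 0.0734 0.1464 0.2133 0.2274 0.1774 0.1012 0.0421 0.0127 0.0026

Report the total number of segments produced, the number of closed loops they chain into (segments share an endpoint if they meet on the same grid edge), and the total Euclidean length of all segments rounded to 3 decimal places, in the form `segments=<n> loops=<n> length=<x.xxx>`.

segments=24 loops=1 length=18.767

cell (1,3): code 0100 → (1.948,4.000)–(2.000,3.451)
cell (1,4): code 1000 → (2.000,4.154)–(1.948,4.000)
cell (2,1): code 0100 → (2.444,2.000)–(3.000,1.407)
cell (2,2): code 1100 → (2.026,3.000)–(2.444,2.000)
cell (2,3): code 1110 → (2.000,3.451)–(2.026,3.000)
cell (2,4): code 1101 → (2.211,5.000)–(2.000,4.154)
cell (2,5): code 1000 → (3.000,5.975)–(2.211,5.000)
cell (3,0): code 0100 → (3.724,1.000)–(4.000,0.844)
cell (3,1): code 1110 → (3.000,1.407)–(3.724,1.000)
cell (3,5): code 1101 → (3.034,6.000)–(3.000,5.975)
cell (3,6): code 1000 → (4.000,6.593)–(3.034,6.000)
cell (4,0): code 0110 → (4.000,0.844)–(5.000,0.670)
cell (4,6): code 1001 → (5.000,6.731)–(4.000,6.593)
cell (5,0): code 0110 → (5.000,0.670)–(6.000,0.919)
cell (5,6): code 1001 → (6.000,6.534)–(5.000,6.731)
cell (6,0): code 0010 → (6.000,0.919)–(6.132,1.000)
cell (6,1): code 0111 → (6.132,1.000)–(7.000,1.560)
cell (6,5): code 1011 → (7.000,5.829)–(6.798,6.000)
cell (6,6): code 0001 → (6.798,6.000)–(6.000,6.534)
cell (7,1): code 0010 → (7.000,1.560)–(7.396,2.000)
cell (7,2): code 0011 → (7.396,2.000)–(7.838,3.000)
cell (7,3): code 0011 → (7.838,3.000)–(7.898,4.000)
cell (7,4): code 0011 → (7.898,4.000)–(7.642,5.000)
cell (7,5): code 0001 → (7.642,5.000)–(7.000,5.829)
total: 24 segments, chained into 1 closed loop(s), length Σ = 18.766933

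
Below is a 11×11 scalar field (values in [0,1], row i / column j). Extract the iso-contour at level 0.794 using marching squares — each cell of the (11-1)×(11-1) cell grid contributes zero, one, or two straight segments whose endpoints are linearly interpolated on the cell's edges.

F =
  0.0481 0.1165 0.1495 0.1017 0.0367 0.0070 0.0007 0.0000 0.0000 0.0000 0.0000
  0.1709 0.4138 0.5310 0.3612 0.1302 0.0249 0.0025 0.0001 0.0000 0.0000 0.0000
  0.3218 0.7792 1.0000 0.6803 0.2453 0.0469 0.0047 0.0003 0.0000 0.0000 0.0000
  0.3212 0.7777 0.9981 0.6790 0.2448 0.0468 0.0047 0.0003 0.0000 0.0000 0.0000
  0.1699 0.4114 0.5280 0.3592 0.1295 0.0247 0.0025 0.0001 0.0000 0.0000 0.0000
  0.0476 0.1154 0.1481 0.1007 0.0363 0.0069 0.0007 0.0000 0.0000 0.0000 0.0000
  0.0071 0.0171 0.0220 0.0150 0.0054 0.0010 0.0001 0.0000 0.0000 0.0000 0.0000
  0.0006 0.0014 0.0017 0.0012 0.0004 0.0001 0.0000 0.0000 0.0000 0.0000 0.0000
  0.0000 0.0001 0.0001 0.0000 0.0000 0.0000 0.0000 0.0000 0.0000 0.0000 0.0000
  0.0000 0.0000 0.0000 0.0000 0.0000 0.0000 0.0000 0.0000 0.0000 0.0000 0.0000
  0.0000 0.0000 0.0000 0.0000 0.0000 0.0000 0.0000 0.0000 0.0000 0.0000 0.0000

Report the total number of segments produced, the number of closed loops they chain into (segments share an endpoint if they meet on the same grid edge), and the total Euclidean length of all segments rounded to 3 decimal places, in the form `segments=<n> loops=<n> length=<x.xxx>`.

cell (1,1): code 0100 → (1.561,2.000)–(2.000,1.067)
cell (1,2): code 1000 → (2.000,2.644)–(1.561,2.000)
cell (2,1): code 0110 → (2.000,1.067)–(3.000,1.074)
cell (2,2): code 1001 → (3.000,2.640)–(2.000,2.644)
cell (3,1): code 0010 → (3.000,1.074)–(3.434,2.000)
cell (3,2): code 0001 → (3.434,2.000)–(3.000,2.640)
total: 6 segments, chained into 1 closed loop(s), length Σ = 5.606861

segments=6 loops=1 length=5.607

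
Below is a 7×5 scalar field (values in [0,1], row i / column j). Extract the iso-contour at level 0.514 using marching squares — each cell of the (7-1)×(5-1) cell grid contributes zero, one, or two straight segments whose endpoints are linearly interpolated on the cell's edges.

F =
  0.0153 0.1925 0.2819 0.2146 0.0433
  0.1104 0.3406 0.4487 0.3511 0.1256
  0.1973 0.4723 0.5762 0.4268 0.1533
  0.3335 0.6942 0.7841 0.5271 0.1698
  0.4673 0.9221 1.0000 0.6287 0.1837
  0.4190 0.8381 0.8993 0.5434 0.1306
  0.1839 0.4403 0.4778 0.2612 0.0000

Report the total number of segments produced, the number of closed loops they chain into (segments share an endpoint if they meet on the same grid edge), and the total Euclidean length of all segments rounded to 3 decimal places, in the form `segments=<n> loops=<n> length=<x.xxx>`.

segments=14 loops=1 length=11.660

cell (1,1): code 0100 → (1.512,2.000)–(2.000,1.401)
cell (1,2): code 1000 → (2.000,2.416)–(1.512,2.000)
cell (2,0): code 0100 → (2.188,1.000)–(3.000,0.500)
cell (2,1): code 1110 → (2.000,1.401)–(2.188,1.000)
cell (2,2): code 1101 → (2.869,3.000)–(2.000,2.416)
cell (2,3): code 1000 → (3.000,3.037)–(2.869,3.000)
cell (3,0): code 0110 → (3.000,0.500)–(4.000,0.103)
cell (3,3): code 1001 → (4.000,3.258)–(3.000,3.037)
cell (4,0): code 0110 → (4.000,0.103)–(5.000,0.227)
cell (4,3): code 1001 → (5.000,3.071)–(4.000,3.258)
cell (5,0): code 0010 → (5.000,0.227)–(5.815,1.000)
cell (5,1): code 0011 → (5.815,1.000)–(5.914,2.000)
cell (5,2): code 0011 → (5.914,2.000)–(5.104,3.000)
cell (5,3): code 0001 → (5.104,3.000)–(5.000,3.071)
total: 14 segments, chained into 1 closed loop(s), length Σ = 11.659541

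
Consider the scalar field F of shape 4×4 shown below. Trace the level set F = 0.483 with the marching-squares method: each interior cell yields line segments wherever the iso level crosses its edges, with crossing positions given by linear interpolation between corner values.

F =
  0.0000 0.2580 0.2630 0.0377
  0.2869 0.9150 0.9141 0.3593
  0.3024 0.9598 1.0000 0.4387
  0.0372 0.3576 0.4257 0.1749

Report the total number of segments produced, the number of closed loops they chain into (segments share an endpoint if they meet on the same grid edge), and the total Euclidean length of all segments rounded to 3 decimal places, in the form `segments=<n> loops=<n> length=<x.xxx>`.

segments=8 loops=1 length=8.351

cell (0,0): code 0100 → (0.342,1.000)–(1.000,0.312)
cell (0,1): code 1100 → (0.338,2.000)–(0.342,1.000)
cell (0,2): code 1000 → (1.000,2.777)–(0.338,2.000)
cell (1,0): code 0110 → (1.000,0.312)–(2.000,0.275)
cell (1,2): code 1001 → (2.000,2.921)–(1.000,2.777)
cell (2,0): code 0010 → (2.000,0.275)–(2.792,1.000)
cell (2,1): code 0011 → (2.792,1.000)–(2.900,2.000)
cell (2,2): code 0001 → (2.900,2.000)–(2.000,2.921)
total: 8 segments, chained into 1 closed loop(s), length Σ = 8.350978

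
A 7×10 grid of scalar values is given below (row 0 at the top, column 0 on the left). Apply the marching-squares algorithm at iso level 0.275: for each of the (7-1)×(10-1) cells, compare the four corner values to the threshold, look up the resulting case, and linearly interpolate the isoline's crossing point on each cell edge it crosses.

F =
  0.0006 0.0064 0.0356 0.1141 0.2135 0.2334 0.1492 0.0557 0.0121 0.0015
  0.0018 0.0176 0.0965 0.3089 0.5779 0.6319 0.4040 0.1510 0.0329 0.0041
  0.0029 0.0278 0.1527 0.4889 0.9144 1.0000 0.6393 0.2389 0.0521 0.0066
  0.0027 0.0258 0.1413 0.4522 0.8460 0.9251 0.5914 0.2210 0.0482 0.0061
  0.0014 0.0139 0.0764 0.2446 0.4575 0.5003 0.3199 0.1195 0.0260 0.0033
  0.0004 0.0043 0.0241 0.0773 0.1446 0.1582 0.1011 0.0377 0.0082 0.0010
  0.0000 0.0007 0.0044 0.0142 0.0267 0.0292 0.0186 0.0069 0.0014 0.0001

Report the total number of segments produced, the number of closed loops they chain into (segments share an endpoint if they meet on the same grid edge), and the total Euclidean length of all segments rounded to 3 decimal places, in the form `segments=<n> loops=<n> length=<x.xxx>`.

cell (0,2): code 0100 → (0.826,3.000)–(1.000,2.840)
cell (0,3): code 1100 → (0.169,4.000)–(0.826,3.000)
cell (0,4): code 1100 → (0.104,5.000)–(0.169,4.000)
cell (0,5): code 1100 → (0.494,6.000)–(0.104,5.000)
cell (0,6): code 1000 → (1.000,6.510)–(0.494,6.000)
cell (1,2): code 0110 → (1.000,2.840)–(2.000,2.364)
cell (1,6): code 1001 → (2.000,6.910)–(1.000,6.510)
cell (2,2): code 0110 → (2.000,2.364)–(3.000,2.430)
cell (2,6): code 1001 → (3.000,6.854)–(2.000,6.910)
cell (3,2): code 0010 → (3.000,2.430)–(3.854,3.000)
cell (3,3): code 0111 → (3.854,3.000)–(4.000,3.143)
cell (3,6): code 1001 → (4.000,6.224)–(3.000,6.854)
cell (4,3): code 0010 → (4.000,3.143)–(4.583,4.000)
cell (4,4): code 0011 → (4.583,4.000)–(4.659,5.000)
cell (4,5): code 0011 → (4.659,5.000)–(4.205,6.000)
cell (4,6): code 0001 → (4.205,6.000)–(4.000,6.224)
total: 16 segments, chained into 1 closed loop(s), length Σ = 14.269354

segments=16 loops=1 length=14.269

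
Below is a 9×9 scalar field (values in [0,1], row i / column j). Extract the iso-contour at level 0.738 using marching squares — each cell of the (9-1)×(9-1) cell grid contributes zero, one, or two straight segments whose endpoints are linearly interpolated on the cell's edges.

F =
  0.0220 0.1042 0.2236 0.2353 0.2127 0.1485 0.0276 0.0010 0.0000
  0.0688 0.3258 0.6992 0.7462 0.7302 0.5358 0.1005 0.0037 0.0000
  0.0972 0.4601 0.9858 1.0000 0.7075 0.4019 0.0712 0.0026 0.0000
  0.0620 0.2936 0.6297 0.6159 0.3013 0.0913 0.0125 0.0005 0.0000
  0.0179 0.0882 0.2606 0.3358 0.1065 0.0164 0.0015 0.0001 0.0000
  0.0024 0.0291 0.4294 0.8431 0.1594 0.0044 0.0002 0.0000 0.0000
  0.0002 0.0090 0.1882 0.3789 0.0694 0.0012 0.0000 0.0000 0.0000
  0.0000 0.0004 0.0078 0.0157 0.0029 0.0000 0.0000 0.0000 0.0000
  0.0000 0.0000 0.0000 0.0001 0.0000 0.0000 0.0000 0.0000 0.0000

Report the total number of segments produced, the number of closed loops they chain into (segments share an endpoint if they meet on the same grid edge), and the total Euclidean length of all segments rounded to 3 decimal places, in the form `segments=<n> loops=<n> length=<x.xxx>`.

segments=12 loops=2 length=7.746

cell (0,2): code 0100 → (0.984,3.000)–(1.000,2.826)
cell (0,3): code 1000 → (1.000,3.512)–(0.984,3.000)
cell (1,1): code 0100 → (1.135,2.000)–(2.000,1.529)
cell (1,2): code 1110 → (1.000,2.826)–(1.135,2.000)
cell (1,3): code 1001 → (2.000,3.896)–(1.000,3.512)
cell (2,1): code 0010 → (2.000,1.529)–(2.696,2.000)
cell (2,2): code 0011 → (2.696,2.000)–(2.682,3.000)
cell (2,3): code 0001 → (2.682,3.000)–(2.000,3.896)
cell (4,2): code 0100 → (4.793,3.000)–(5.000,2.746)
cell (4,3): code 1000 → (5.000,3.154)–(4.793,3.000)
cell (5,2): code 0010 → (5.000,2.746)–(5.226,3.000)
cell (5,3): code 0001 → (5.226,3.000)–(5.000,3.154)
total: 12 segments, chained into 2 closed loop(s), length Σ = 7.746417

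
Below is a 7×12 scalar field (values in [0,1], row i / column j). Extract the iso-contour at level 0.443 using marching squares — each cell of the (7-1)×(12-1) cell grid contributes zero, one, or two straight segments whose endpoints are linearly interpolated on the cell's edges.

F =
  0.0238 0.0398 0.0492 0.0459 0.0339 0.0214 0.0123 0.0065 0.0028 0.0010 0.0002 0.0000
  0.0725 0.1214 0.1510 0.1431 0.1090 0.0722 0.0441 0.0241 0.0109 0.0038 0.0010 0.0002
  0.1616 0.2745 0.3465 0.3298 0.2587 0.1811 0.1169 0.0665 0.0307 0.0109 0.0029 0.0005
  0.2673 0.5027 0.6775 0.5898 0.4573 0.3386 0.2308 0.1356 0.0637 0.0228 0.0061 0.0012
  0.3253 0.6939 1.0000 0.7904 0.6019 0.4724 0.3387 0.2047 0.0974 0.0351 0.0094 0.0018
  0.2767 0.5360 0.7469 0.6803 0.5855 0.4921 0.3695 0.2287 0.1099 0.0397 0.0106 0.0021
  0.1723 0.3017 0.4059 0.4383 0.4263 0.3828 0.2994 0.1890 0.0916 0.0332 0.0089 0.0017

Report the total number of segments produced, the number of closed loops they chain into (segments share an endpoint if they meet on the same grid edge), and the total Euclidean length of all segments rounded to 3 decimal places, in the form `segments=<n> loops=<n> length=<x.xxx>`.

cell (2,0): code 0100 → (2.738,1.000)–(3.000,0.746)
cell (2,1): code 1100 → (2.292,2.000)–(2.738,1.000)
cell (2,2): code 1100 → (2.435,3.000)–(2.292,2.000)
cell (2,3): code 1100 → (2.928,4.000)–(2.435,3.000)
cell (2,4): code 1000 → (3.000,4.120)–(2.928,4.000)
cell (3,0): code 0110 → (3.000,0.746)–(4.000,0.319)
cell (3,4): code 1101 → (3.780,5.000)–(3.000,4.120)
cell (3,5): code 1000 → (4.000,5.220)–(3.780,5.000)
cell (4,0): code 0110 → (4.000,0.319)–(5.000,0.641)
cell (4,5): code 1001 → (5.000,5.400)–(4.000,5.220)
cell (5,0): code 0010 → (5.000,0.641)–(5.397,1.000)
cell (5,1): code 0011 → (5.397,1.000)–(5.891,2.000)
cell (5,2): code 0011 → (5.891,2.000)–(5.981,3.000)
cell (5,3): code 0011 → (5.981,3.000)–(5.895,4.000)
cell (5,4): code 0011 → (5.895,4.000)–(5.449,5.000)
cell (5,5): code 0001 → (5.449,5.000)–(5.000,5.400)
total: 16 segments, chained into 1 closed loop(s), length Σ = 13.720595

segments=16 loops=1 length=13.721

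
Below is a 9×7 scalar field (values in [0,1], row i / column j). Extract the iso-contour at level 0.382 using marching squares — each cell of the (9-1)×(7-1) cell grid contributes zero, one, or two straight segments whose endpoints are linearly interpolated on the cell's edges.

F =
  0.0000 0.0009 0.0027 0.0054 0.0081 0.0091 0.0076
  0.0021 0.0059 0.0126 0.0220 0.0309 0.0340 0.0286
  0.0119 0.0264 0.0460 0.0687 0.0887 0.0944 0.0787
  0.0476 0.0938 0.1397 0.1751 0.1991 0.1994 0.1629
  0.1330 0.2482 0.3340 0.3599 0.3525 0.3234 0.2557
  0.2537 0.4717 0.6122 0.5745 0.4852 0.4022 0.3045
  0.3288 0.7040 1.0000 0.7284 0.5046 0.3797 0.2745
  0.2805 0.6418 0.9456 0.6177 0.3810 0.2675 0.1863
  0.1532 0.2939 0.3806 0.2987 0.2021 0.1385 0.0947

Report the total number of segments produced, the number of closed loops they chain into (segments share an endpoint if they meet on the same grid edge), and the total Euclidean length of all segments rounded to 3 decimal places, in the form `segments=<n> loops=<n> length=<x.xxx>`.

segments=16 loops=1 length=14.004

cell (4,0): code 0100 → (4.599,1.000)–(5.000,0.589)
cell (4,1): code 1100 → (4.173,2.000)–(4.599,1.000)
cell (4,2): code 1100 → (4.103,3.000)–(4.173,2.000)
cell (4,3): code 1100 → (4.222,4.000)–(4.103,3.000)
cell (4,4): code 1100 → (4.744,5.000)–(4.222,4.000)
cell (4,5): code 1000 → (5.000,5.207)–(4.744,5.000)
cell (5,0): code 0110 → (5.000,0.589)–(6.000,0.142)
cell (5,4): code 1011 → (6.000,4.982)–(5.898,5.000)
cell (5,5): code 0001 → (5.898,5.000)–(5.000,5.207)
cell (6,0): code 0110 → (6.000,0.142)–(7.000,0.281)
cell (6,3): code 1011 → (7.000,3.996)–(6.992,4.000)
cell (6,4): code 0001 → (6.992,4.000)–(6.000,4.982)
cell (7,0): code 0010 → (7.000,0.281)–(7.747,1.000)
cell (7,1): code 0011 → (7.747,1.000)–(7.998,2.000)
cell (7,2): code 0011 → (7.998,2.000)–(7.739,3.000)
cell (7,3): code 0001 → (7.739,3.000)–(7.000,3.996)
total: 16 segments, chained into 1 closed loop(s), length Σ = 14.003544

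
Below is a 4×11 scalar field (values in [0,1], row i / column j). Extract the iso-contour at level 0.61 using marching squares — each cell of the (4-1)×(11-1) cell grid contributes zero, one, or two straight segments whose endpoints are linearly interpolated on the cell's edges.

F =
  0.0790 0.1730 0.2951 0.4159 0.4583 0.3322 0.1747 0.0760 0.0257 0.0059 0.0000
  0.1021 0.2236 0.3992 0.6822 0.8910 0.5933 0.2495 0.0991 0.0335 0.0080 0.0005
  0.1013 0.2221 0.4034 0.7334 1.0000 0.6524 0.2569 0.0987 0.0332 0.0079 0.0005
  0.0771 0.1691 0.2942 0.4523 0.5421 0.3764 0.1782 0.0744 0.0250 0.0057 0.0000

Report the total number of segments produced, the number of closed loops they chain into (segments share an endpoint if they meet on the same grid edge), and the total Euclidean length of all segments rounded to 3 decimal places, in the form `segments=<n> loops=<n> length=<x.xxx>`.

cell (0,2): code 0100 → (0.729,3.000)–(1.000,2.745)
cell (0,3): code 1100 → (0.351,4.000)–(0.729,3.000)
cell (0,4): code 1000 → (1.000,4.944)–(0.351,4.000)
cell (1,2): code 0110 → (1.000,2.745)–(2.000,2.626)
cell (1,4): code 1101 → (1.283,5.000)–(1.000,4.944)
cell (1,5): code 1000 → (2.000,5.107)–(1.283,5.000)
cell (2,2): code 0010 → (2.000,2.626)–(2.439,3.000)
cell (2,3): code 0011 → (2.439,3.000)–(2.852,4.000)
cell (2,4): code 0011 → (2.852,4.000)–(2.154,5.000)
cell (2,5): code 0001 → (2.154,5.000)–(2.000,5.107)
total: 10 segments, chained into 1 closed loop(s), length Σ = 7.673066

segments=10 loops=1 length=7.673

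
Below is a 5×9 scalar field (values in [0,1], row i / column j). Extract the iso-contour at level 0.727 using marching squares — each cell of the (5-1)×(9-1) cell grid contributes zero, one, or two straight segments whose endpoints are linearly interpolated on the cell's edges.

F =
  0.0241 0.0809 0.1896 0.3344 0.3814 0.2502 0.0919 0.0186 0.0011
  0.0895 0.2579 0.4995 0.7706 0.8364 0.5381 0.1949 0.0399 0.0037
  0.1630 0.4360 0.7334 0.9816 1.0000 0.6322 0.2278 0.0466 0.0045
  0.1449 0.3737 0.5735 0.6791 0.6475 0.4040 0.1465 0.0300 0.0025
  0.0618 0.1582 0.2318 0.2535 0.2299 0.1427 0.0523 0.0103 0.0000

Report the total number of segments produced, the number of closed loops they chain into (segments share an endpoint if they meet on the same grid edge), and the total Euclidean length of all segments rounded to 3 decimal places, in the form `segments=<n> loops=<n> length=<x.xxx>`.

segments=10 loops=1 length=7.427

cell (0,2): code 0100 → (0.900,3.000)–(1.000,2.839)
cell (0,3): code 1100 → (0.760,4.000)–(0.900,3.000)
cell (0,4): code 1000 → (1.000,4.367)–(0.760,4.000)
cell (1,1): code 0100 → (1.973,2.000)–(2.000,1.978)
cell (1,2): code 1110 → (1.000,2.839)–(1.973,2.000)
cell (1,4): code 1001 → (2.000,4.742)–(1.000,4.367)
cell (2,1): code 0010 → (2.000,1.978)–(2.040,2.000)
cell (2,2): code 0011 → (2.040,2.000)–(2.842,3.000)
cell (2,3): code 0011 → (2.842,3.000)–(2.774,4.000)
cell (2,4): code 0001 → (2.774,4.000)–(2.000,4.742)
total: 10 segments, chained into 1 closed loop(s), length Σ = 7.427381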